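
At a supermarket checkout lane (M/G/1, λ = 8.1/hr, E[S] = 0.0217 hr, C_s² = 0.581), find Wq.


ρ = λ·E[S] = 8.1·0.0217 = 0.1758
E[S²] = E[S]²(1+C_s²) = 0.0217²·(1+0.581) = 0.0007445
Wq = λ·E[S²]/(2(1−ρ)) = 8.1·0.0007445/(2·0.8242) = 0.003658 hr

Final: 0.003658 hr


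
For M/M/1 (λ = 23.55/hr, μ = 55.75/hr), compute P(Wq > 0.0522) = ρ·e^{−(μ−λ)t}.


ρ = 23.55/55.75 = 0.4224
P(Wq > t) = ρ·e^{−(μ−λ)t} = 0.4224·e^{−1.6808}
= 0.4224·0.186217 = 0.078662

Final: 0.078662


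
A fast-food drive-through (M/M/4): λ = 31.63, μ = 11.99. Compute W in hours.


a = 2.6380; ρ = 0.6595; P₀ = 0.062097
Lq = P₀·a^c·ρ/(c!(1−ρ)²) = 0.71282
Wq = Lq/λ = 0.71282/31.63 = 0.02254 hr
W = Wq + 1/μ = 0.02254 + 0.08340 = 0.10594 hr

Final: 0.10594 hr


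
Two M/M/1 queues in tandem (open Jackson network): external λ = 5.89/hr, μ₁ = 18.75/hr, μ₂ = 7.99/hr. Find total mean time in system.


Each node sees arrival rate λ = 5.89/hr (tandem ⇒ throughput preserved).
W₁ = 1/(μ₁−λ) = 1/(18.75−5.89) = 0.07776 hr
W₂ = 1/(μ₂−λ) = 1/(7.99−5.89) = 0.47619 hr
W_total = W₁ + W₂ = 0.07776 + 0.47619 = 0.55395 hr

Final: 0.55395 hr


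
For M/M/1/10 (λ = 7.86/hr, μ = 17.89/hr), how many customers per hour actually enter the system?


ρ = 0.4394; P_K = (1−ρ)ρ^10/(1−ρ^11) = 0.0001503
λ_eff = λ(1 − P_K) = 7.86·(1 − 0.0001503) = 7.86·0.999850 = 7.8588 /hr

Final: 7.8588 /hr


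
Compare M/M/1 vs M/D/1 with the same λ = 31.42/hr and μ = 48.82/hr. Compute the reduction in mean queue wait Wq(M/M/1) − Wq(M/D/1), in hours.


ρ = 31.42/48.82 = 0.6436
Wq(M/M/1) = ρ/(μ−λ) = 0.6436/17.40 = 0.03699 hr
Wq(M/D/1) = ρ/(2(μ−λ)) = 0.01849 hr
Savings = 0.03699 − 0.01849 = 0.01849 hr

Final: 0.01849 hr


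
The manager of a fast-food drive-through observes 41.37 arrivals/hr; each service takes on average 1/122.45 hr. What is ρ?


ρ = λ/μ = 41.37/122.45 = 0.3379

Final: 0.3379


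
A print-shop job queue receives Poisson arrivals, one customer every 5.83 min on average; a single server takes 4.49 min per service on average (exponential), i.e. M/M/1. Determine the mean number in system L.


λ = 60/5.83 = 10.2916 /hr
μ = 60/4.49 = 13.3630 /hr
ρ = λ/μ = 10.2916/13.3630 = 0.7702
L = ρ/(1−ρ) = 0.7702/0.2298 = 3.3507

Final: 3.3507


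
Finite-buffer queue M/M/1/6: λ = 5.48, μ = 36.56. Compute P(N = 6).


ρ = λ/μ = 5.48/36.56 = 0.1499
P_K = (1−ρ)ρ^K/(1−ρ^(K+1)) = (0.8501·0.00001134)/(1 − 0.000001700)
= 0.000009641/0.999998 = 0.000009641

Final: 0.000009641


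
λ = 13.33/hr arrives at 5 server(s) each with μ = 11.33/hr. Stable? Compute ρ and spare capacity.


Total capacity cμ = 5·11.33 = 56.65/hr
ρ = λ/(cμ) = 13.33/56.65 = 0.2353
Stable ⇔ ρ < 1: YES
Spare capacity = cμ − λ = 56.65 − 13.33 = 43.32/hr

Final: ρ = 0.2353; stable; margin = 43.32/hr


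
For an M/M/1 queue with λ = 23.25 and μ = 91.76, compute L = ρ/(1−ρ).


ρ = λ/μ = 23.25/91.76 = 0.2534
L = ρ/(1−ρ) = 0.2534/(1 − 0.2534) = 0.2534/0.7466 = 0.3394

Final: 0.3394


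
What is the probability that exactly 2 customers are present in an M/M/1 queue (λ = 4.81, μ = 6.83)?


ρ = 4.81/6.83 = 0.7042
P_n = (1−ρ)·ρ^n = (1 − 0.7042)·0.7042^2 = 0.2958·0.495962 = 0.146683

Final: 0.146683


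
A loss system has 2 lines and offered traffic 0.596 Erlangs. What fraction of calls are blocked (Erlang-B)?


B(c,a) = (a^c/c!) / Σ_{k=0}^{c} a^k/k!
a^2/2! = 0.177608
Σ terms (k=0..2): 1.00000 + 0.59600 + 0.17761 = 1.773608
B = 0.177608/1.773608 = 0.100139

Final: 0.100139


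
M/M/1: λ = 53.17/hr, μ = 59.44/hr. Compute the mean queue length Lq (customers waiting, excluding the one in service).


ρ = 53.17/59.44 = 0.8945
Lq = ρ²/(1−ρ) = 0.8002/0.1055 = 7.5855

Final: 7.5855


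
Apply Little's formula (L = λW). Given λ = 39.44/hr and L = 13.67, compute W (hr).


W = L/λ = 13.67/39.44 = 0.3466 hr

Final: 0.3466 hr


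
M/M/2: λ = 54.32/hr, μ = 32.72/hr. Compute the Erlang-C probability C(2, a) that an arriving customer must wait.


a = λ/μ = 1.6601; ρ = a/2 = 0.8301
P₀ = 0.092852 (from M/M/c formula)
C(c,a) = [a^c/(c!(1−ρ))]·P₀ = [2.75609/(2·0.1699)]·0.092852
= 8.10964·0.092852 = 0.752999

Final: 0.752999


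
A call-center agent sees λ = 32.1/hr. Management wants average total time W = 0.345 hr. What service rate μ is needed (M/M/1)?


W = 1/(μ−λ) ⇒ μ − λ = 1/W = 1/0.345 = 2.8986
μ = λ + 1/W = 32.1 + 2.8986 = 34.9986 per hr

Final: 34.9986 /hr


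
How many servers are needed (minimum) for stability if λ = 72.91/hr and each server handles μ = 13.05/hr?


Stability requires cμ > λ ⇔ c > λ/μ.
λ/μ = 72.91/13.05 = 5.5870
Minimum integer c = ⌊5.5870⌋ + 1 = 6
Check: 6·13.05 = 78.30 > 72.91, while 5·13.05 = 65.25 ≤ 72.91

Final: 6 servers


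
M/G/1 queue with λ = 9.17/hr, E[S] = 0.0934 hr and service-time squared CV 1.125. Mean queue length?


ρ = λ·E[S] = 9.17·0.0934 = 0.8565
Lq = ρ²(1+C_s²)/(2(1−ρ)) = 0.7336·(1+1.125)/(2·0.1435)
= 0.7336·2.1250/0.2870 = 5.43054

Final: 5.43054


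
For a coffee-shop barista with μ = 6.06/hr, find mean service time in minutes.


Mean service time = 1/μ = 1/6.06 hour = 0.16502 hour
In minutes: 0.16502 × 60 = 9.9010 min

Final: 9.9010 min


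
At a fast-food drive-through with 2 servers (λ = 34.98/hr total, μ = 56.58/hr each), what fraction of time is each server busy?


ρ = λ/(cμ) = 34.98/(2·56.58) = 34.98/113.16 = 0.3091

Final: 0.3091


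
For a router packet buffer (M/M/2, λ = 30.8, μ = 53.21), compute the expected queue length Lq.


a = λ/μ = 0.5788; ρ = a/2 = 0.2894
P₀ = 0.551086
Lq = P₀·a^c·ρ / (c!·(1−ρ)²) = 0.551086·0.33505·0.2894/(2·0.50492)
= 0.05292

Final: 0.05292


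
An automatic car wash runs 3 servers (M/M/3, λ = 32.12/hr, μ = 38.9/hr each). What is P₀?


a = λ/μ = 32.12/38.9 = 0.8257; ρ = a/c = 0.2752
Σ_{k=0}^{2} a^k/k! (terms k=0..2) = 1.00000 + 0.82571 + 0.34090 = 2.16660
Tail: a^3/(3!(1−ρ)) = 0.56296/(6·0.7248) = 0.12946
P₀ = 1/(2.16660 + 0.12946) = 1/2.29606 = 0.435528

Final: 0.435528


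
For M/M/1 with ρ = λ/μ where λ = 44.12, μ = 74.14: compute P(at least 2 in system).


ρ = 44.12/74.14 = 0.5951
P(N ≥ n) = ρ^n = 0.5951^2 = 0.354133

Final: 0.354133


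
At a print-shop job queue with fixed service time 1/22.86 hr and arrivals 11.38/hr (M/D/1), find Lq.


ρ = 11.38/22.86 = 0.4978
M/D/1: Lq = ρ²/(2(1−ρ)) = 0.2478/(2·0.5022) = 0.24674

Final: 0.24674


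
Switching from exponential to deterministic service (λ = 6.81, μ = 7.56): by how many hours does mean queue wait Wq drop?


ρ = 6.81/7.56 = 0.9008
Wq(M/M/1) = ρ/(μ−λ) = 0.9008/0.7500 = 1.20106 hr
Wq(M/D/1) = ρ/(2(μ−λ)) = 0.60053 hr
Savings = 1.20106 − 0.60053 = 0.60053 hr

Final: 0.60053 hr


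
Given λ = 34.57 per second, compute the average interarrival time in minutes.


Mean interarrival time = 1/λ = 1/34.57 second = 0.02893 second
In minutes: 0.02893 × 0.0166667 = 0.0004821 min

Final: 0.0004821 min


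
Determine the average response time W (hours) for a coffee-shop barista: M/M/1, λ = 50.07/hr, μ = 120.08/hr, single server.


W = 1/(μ−λ) = 1/(120.08 − 50.07) = 1/70.01 = 0.01428 hr

Final: 0.01428 hr


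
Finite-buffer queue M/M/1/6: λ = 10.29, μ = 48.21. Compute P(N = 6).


ρ = λ/μ = 10.29/48.21 = 0.2134
P_K = (1−ρ)ρ^K/(1−ρ^(K+1)) = (0.7866·0.00009455)/(1 − 0.00002018)
= 0.00007437/0.999980 = 0.00007437

Final: 0.00007437


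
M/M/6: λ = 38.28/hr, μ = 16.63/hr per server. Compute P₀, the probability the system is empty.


a = λ/μ = 38.28/16.63 = 2.3019; ρ = a/c = 0.3836
Σ_{k=0}^{5} a^k/k! (terms k=0..5) = 1.00000 + 2.30186 + 2.64929 + 2.03277 + 1.16979 + 0.53854 = 9.69225
Tail: a^6/(6!(1−ρ)) = 148.75723/(720·0.6164) = 0.33521
P₀ = 1/(9.69225 + 0.33521) = 1/10.02746 = 0.099726

Final: 0.099726


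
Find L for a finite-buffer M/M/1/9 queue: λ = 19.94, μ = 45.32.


ρ = 19.94/45.32 = 0.4400
L = ρ[1 − (K+1)ρ^K + Kρ^(K+1)] / [(1−ρ)(1−ρ^(K+1))]
Numerator: 0.4400·(1 − 10·0.0006179 + 9·0.0002719) = 0.438340
Denominator: (0.5600)·(0.999728) = 0.559865
L = 0.438340/0.559865 = 0.7829

Final: 0.7829


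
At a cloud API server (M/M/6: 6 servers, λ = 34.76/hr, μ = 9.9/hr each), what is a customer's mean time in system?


a = 3.5111; ρ = 0.5852; P₀ = 0.028619
Lq = P₀·a^c·ρ/(c!(1−ρ)²) = 0.25327
Wq = Lq/λ = 0.25327/34.76 = 0.007286 hr
W = Wq + 1/μ = 0.007286 + 0.10101 = 0.10830 hr

Final: 0.10830 hr


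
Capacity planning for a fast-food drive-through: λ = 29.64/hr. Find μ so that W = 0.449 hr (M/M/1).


W = 1/(μ−λ) ⇒ μ − λ = 1/W = 1/0.449 = 2.2272
μ = λ + 1/W = 29.64 + 2.2272 = 31.8672 per hr

Final: 31.8672 /hr


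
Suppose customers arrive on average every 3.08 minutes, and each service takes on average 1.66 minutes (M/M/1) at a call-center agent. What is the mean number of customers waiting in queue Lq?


λ = 60/3.08 = 19.4805 /hr
μ = 60/1.66 = 36.1446 /hr
ρ = λ/μ = 19.4805/36.1446 = 0.5390
Lq = ρ²/(1−ρ) = 0.2905/0.4610 = 0.6301

Final: 0.6301


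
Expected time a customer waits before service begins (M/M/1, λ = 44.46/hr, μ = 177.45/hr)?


ρ = 44.46/177.45 = 0.2505
Wq = ρ/(μ−λ) = 0.2505/(177.45 − 44.46) = 0.2505/132.99 = 0.001884 hr

Final: 0.001884 hr


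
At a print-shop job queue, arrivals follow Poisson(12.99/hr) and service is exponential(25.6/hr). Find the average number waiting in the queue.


ρ = 12.99/25.6 = 0.5074
Lq = ρ²/(1−ρ) = 0.2575/0.4926 = 0.5227

Final: 0.5227


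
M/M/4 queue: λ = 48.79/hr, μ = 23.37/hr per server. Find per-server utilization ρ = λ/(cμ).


ρ = λ/(cμ) = 48.79/(4·23.37) = 48.79/93.48 = 0.5219

Final: 0.5219


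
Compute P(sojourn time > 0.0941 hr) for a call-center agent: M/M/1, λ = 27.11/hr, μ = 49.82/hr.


W ~ Exponential(μ−λ) for M/M/1.
μ − λ = 49.82 − 27.11 = 22.7100
P(W > t) = e^{−(μ−λ)t} = e^{−2.1370} = 0.118007

Final: 0.118007


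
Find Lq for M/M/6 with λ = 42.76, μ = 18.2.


a = λ/μ = 2.3495; ρ = a/6 = 0.3916
P₀ = 0.095049
Lq = P₀·a^c·ρ / (c!·(1−ρ)²) = 0.095049·168.18910·0.3916/(720·0.37018)
= 0.02349

Final: 0.02349


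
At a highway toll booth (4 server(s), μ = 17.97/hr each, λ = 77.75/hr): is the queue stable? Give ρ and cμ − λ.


Total capacity cμ = 4·17.97 = 71.88/hr
ρ = λ/(cμ) = 77.75/71.88 = 1.0817
Stable ⇔ ρ < 1: NO
Spare capacity = cμ − λ = 71.88 − 77.75 = -5.87/hr

Final: ρ = 1.0817; unstable; margin = -5.87/hr


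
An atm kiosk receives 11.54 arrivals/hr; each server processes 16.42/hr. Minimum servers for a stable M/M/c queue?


Stability requires cμ > λ ⇔ c > λ/μ.
λ/μ = 11.54/16.42 = 0.7028
Minimum integer c = ⌊0.7028⌋ + 1 = 1
Check: 1·16.42 = 16.42 > 11.54, while 0·16.42 = 0.00 ≤ 11.54

Final: 1 servers


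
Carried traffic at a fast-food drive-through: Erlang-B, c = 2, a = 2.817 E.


B(2,2.817) = 0.509682 (Erlang-B)
Carried load = a(1 − B) = 2.817·(1 − 0.509682) = 2.817·0.490318 = 1.3812 E

Final: 1.3812 Erlangs


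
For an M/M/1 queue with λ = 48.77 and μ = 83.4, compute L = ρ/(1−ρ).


ρ = λ/μ = 48.77/83.4 = 0.5848
L = ρ/(1−ρ) = 0.5848/(1 − 0.5848) = 0.5848/0.4152 = 1.4083

Final: 1.4083


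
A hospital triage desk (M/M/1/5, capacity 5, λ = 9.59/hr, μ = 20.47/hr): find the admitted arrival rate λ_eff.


ρ = 0.4685; P_K = (1−ρ)ρ^5/(1−ρ^6) = 0.012124
λ_eff = λ(1 − P_K) = 9.59·(1 − 0.012124) = 9.59·0.987876 = 9.4737 /hr

Final: 9.4737 /hr


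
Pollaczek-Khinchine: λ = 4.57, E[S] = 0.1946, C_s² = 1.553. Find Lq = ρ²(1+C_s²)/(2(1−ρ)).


ρ = λ·E[S] = 4.57·0.1946 = 0.8893
Lq = ρ²(1+C_s²)/(2(1−ρ)) = 0.7909·(1+1.553)/(2·0.1107)
= 0.7909·2.5530/0.2214 = 9.12174

Final: 9.12174


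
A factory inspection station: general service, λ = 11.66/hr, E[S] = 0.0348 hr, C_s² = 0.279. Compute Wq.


ρ = λ·E[S] = 11.66·0.0348 = 0.4058
E[S²] = E[S]²(1+C_s²) = 0.0348²·(1+0.279) = 0.001549
Wq = λ·E[S²]/(2(1−ρ)) = 11.66·0.001549/(2·0.5942) = 0.01520 hr

Final: 0.01520 hr


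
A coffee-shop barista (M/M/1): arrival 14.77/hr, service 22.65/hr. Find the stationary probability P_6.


ρ = 14.77/22.65 = 0.6521
P_n = (1−ρ)·ρ^n = (1 − 0.6521)·0.6521^6 = 0.3479·0.076891 = 0.026750

Final: 0.026750


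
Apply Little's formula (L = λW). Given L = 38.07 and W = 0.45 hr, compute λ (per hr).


λ = L/W = 38.07/0.45 = 84.6000 /hr

Final: 84.6000 /hr


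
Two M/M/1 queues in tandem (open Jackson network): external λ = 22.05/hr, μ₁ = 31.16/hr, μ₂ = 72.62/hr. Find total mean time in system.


Each node sees arrival rate λ = 22.05/hr (tandem ⇒ throughput preserved).
W₁ = 1/(μ₁−λ) = 1/(31.16−22.05) = 0.10977 hr
W₂ = 1/(μ₂−λ) = 1/(72.62−22.05) = 0.01977 hr
W_total = W₁ + W₂ = 0.10977 + 0.01977 = 0.12954 hr

Final: 0.12954 hr


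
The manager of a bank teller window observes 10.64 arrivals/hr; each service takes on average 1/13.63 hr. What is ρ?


ρ = λ/μ = 10.64/13.63 = 0.7806

Final: 0.7806


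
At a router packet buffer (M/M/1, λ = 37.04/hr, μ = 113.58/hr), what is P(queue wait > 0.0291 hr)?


ρ = 37.04/113.58 = 0.3261
P(Wq > t) = ρ·e^{−(μ−λ)t} = 0.3261·e^{−2.2273}
= 0.3261·0.107818 = 0.035161

Final: 0.035161


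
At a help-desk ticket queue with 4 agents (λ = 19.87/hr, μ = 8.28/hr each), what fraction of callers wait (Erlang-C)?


a = λ/μ = 2.3998; ρ = a/4 = 0.5999
P₀ = 0.083080 (from M/M/c formula)
C(c,a) = [a^c/(c!(1−ρ))]·P₀ = [33.16425/(24·0.4001)]·0.083080
= 3.45409·0.083080 = 0.286966

Final: 0.286966


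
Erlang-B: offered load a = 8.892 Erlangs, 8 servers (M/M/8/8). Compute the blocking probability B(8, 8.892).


B(c,a) = (a^c/c!) / Σ_{k=0}^{c} a^k/k!
a^8/8! = 969.337711
Σ terms (k=0..8): 1.00000 + 8.89200 + 39.53383 + 117.17828 + 260.48731 + 463.25064 + 686.53744 + 872.09871 + 969.33771 = 3418.315917
B = 969.337711/3418.315917 = 0.283572

Final: 0.283572


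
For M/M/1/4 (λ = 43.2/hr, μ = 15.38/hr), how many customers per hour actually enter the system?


ρ = 2.8088; P_K = (1−ρ)ρ^4/(1−ρ^5) = 0.647686
λ_eff = λ(1 − P_K) = 43.2·(1 − 0.647686) = 43.2·0.352314 = 15.2200 /hr

Final: 15.2200 /hr


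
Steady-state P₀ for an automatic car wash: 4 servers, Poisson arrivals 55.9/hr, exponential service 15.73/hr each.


a = λ/μ = 55.9/15.73 = 3.5537; ρ = a/c = 0.8884
Σ_{k=0}^{3} a^k/k! (terms k=0..3) = 1.00000 + 3.55372 + 6.31446 + 7.47994 = 18.34812
Tail: a^4/(4!(1−ρ)) = 159.48959/(24·0.1116) = 59.56247
P₀ = 1/(18.34812 + 59.56247) = 1/77.91059 = 0.012835

Final: 0.012835


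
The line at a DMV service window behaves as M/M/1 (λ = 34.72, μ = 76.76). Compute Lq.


ρ = 34.72/76.76 = 0.4523
Lq = ρ²/(1−ρ) = 0.2046/0.5477 = 0.3736

Final: 0.3736


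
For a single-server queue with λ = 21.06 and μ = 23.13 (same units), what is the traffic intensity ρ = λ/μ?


ρ = λ/μ = 21.06/23.13 = 0.9105

Final: 0.9105


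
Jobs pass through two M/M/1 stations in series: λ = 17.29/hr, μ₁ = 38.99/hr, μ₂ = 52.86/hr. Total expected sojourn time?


Each node sees arrival rate λ = 17.29/hr (tandem ⇒ throughput preserved).
W₁ = 1/(μ₁−λ) = 1/(38.99−17.29) = 0.04608 hr
W₂ = 1/(μ₂−λ) = 1/(52.86−17.29) = 0.02811 hr
W_total = W₁ + W₂ = 0.04608 + 0.02811 = 0.07420 hr

Final: 0.07420 hr


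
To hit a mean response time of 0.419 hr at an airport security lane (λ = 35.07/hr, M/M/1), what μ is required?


W = 1/(μ−λ) ⇒ μ − λ = 1/W = 1/0.419 = 2.3866
μ = λ + 1/W = 35.07 + 2.3866 = 37.4566 per hr

Final: 37.4566 /hr


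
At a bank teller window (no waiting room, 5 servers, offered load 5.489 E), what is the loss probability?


B(c,a) = (a^c/c!) / Σ_{k=0}^{c} a^k/k!
a^5/5! = 41.522635
Σ terms (k=0..5): 1.00000 + 5.48900 + 15.06456 + 27.56312 + 37.82350 + 41.52264 = 128.462817
B = 41.522635/128.462817 = 0.323227

Final: 0.323227


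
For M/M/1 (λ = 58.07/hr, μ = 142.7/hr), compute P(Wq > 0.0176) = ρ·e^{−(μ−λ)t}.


ρ = 58.07/142.7 = 0.4069
P(Wq > t) = ρ·e^{−(μ−λ)t} = 0.4069·e^{−1.4895}
= 0.4069·0.225488 = 0.091760

Final: 0.091760


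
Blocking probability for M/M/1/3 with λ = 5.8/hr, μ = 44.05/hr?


ρ = λ/μ = 5.8/44.05 = 0.1317
P_K = (1−ρ)ρ^K/(1−ρ^(K+1)) = (0.8683·0.002283)/(1 − 0.0003006)
= 0.001982/0.999699 = 0.001983

Final: 0.001983


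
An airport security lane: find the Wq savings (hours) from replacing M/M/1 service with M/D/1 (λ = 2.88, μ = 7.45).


ρ = 2.88/7.45 = 0.3866
Wq(M/M/1) = ρ/(μ−λ) = 0.3866/4.57 = 0.08459 hr
Wq(M/D/1) = ρ/(2(μ−λ)) = 0.04230 hr
Savings = 0.08459 − 0.04230 = 0.04230 hr

Final: 0.04230 hr


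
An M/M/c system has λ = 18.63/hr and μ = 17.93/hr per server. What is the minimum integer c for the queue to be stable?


Stability requires cμ > λ ⇔ c > λ/μ.
λ/μ = 18.63/17.93 = 1.0390
Minimum integer c = ⌊1.0390⌋ + 1 = 2
Check: 2·17.93 = 35.86 > 18.63, while 1·17.93 = 17.93 ≤ 18.63

Final: 2 servers


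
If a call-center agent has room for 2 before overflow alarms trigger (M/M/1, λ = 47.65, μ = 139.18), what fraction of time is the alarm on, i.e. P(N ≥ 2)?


ρ = 47.65/139.18 = 0.3424
P(N ≥ n) = ρ^n = 0.3424^2 = 0.117212

Final: 0.117212


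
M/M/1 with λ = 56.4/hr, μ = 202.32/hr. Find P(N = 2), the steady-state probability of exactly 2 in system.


ρ = 56.4/202.32 = 0.2788
P_n = (1−ρ)·ρ^n = (1 − 0.2788)·0.2788^2 = 0.7212·0.077711 = 0.056048

Final: 0.056048


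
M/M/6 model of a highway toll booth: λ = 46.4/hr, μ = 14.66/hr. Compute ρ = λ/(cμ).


ρ = λ/(cμ) = 46.4/(6·14.66) = 46.4/87.96 = 0.5275

Final: 0.5275


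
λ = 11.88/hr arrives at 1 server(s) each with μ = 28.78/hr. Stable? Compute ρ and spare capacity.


Total capacity cμ = 1·28.78 = 28.78/hr
ρ = λ/(cμ) = 11.88/28.78 = 0.4128
Stable ⇔ ρ < 1: YES
Spare capacity = cμ − λ = 28.78 − 11.88 = 16.90/hr

Final: ρ = 0.4128; stable; margin = 16.90/hr


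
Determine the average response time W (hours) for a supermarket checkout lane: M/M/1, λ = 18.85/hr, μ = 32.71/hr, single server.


W = 1/(μ−λ) = 1/(32.71 − 18.85) = 1/13.86 = 0.07215 hr

Final: 0.07215 hr


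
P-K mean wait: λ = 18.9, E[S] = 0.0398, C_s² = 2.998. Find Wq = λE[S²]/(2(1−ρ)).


ρ = λ·E[S] = 18.9·0.0398 = 0.7522
E[S²] = E[S]²(1+C_s²) = 0.0398²·(1+2.998) = 0.006333
Wq = λ·E[S²]/(2(1−ρ)) = 18.9·0.006333/(2·0.2478) = 0.24153 hr

Final: 0.24153 hr


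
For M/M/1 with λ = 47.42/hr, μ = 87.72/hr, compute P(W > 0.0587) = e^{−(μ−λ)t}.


W ~ Exponential(μ−λ) for M/M/1.
μ − λ = 87.72 − 47.42 = 40.3000
P(W > t) = e^{−(μ−λ)t} = e^{−2.3656} = 0.093892

Final: 0.093892


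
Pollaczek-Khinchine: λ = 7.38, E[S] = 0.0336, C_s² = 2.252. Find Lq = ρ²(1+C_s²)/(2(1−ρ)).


ρ = λ·E[S] = 7.38·0.0336 = 0.2480
Lq = ρ²(1+C_s²)/(2(1−ρ)) = 0.06149·(1+2.252)/(2·0.7520)
= 0.06149·3.2520/1.5041 = 0.13295

Final: 0.13295


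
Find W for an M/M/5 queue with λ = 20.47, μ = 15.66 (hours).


a = 1.3072; ρ = 0.2614; P₀ = 0.270386
Lq = P₀·a^c·ρ/(c!(1−ρ)²) = 0.004121
Wq = Lq/λ = 0.004121/20.47 = 0.0002013 hr
W = Wq + 1/μ = 0.0002013 + 0.06386 = 0.06406 hr

Final: 0.06406 hr


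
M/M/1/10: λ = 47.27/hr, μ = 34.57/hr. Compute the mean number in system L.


ρ = 47.27/34.57 = 1.3674
L = ρ[1 − (K+1)ρ^K + Kρ^(K+1)] / [(1−ρ)(1−ρ^(K+1))]
Numerator: 1.3674·(1 − 11·22.848739 + 10·31.242692) = 84.901129
Denominator: (-0.3674)·(-30.242692) = 11.110275
L = 84.901129/11.110275 = 7.6417

Final: 7.6417


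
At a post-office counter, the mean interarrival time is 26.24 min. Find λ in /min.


λ = 1/(interarrival time) in consistent units.
1 minute = 1 min, so λ = 1/26.24 = 0.03811 per minute

Final: 0.03811 /min


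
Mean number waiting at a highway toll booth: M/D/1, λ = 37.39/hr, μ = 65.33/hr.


ρ = 37.39/65.33 = 0.5723
M/D/1: Lq = ρ²/(2(1−ρ)) = 0.3276/(2·0.4277) = 0.38295

Final: 0.38295


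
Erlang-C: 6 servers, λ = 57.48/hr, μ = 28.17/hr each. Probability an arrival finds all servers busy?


a = λ/μ = 2.0405; ρ = a/6 = 0.3401
P₀ = 0.129751 (from M/M/c formula)
C(c,a) = [a^c/(c!(1−ρ))]·P₀ = [72.17378/(720·0.6599)]·0.129751
= 0.15190·0.129751 = 0.019709

Final: 0.019709


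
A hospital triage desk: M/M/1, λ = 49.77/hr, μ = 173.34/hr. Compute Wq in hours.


ρ = 49.77/173.34 = 0.2871
Wq = ρ/(μ−λ) = 0.2871/(173.34 − 49.77) = 0.2871/123.57 = 0.002324 hr

Final: 0.002324 hr


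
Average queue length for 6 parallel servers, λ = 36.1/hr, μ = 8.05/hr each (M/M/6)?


a = λ/μ = 4.4845; ρ = a/6 = 0.7474
P₀ = 0.009323
Lq = P₀·a^c·ρ / (c!·(1−ρ)²) = 0.009323·8133.32130·0.7474/(720·0.06380)
= 1.23379

Final: 1.23379


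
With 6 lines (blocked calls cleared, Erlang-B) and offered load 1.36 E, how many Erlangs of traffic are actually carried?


B(6,1.36) = 0.002257 (Erlang-B)
Carried load = a(1 − B) = 1.36·(1 − 0.002257) = 1.36·0.997743 = 1.3569 E

Final: 1.3569 Erlangs


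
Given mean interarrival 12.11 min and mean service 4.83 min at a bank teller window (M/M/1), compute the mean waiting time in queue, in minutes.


λ = 60/12.11 = 4.9546 /hr
μ = 60/4.83 = 12.4224 /hr
ρ = λ/μ = 4.9546/12.4224 = 0.3988
Wq = ρ/(μ−λ) = 0.3988/(12.4224−4.9546) = 0.05341 hr
In minutes: 0.05341·60 = 3.205 min

Final: 3.205 min


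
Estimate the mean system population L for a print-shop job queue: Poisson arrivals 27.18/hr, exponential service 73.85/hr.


ρ = λ/μ = 27.18/73.85 = 0.3680
L = ρ/(1−ρ) = 0.3680/(1 − 0.3680) = 0.3680/0.6320 = 0.5824

Final: 0.5824


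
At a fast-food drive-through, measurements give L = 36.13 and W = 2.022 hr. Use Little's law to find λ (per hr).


λ = L/W = 36.13/2.022 = 17.8684 /hr

Final: 17.8684 /hr


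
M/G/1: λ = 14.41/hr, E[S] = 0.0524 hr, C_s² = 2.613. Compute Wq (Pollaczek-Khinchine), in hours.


ρ = λ·E[S] = 14.41·0.0524 = 0.7551
E[S²] = E[S]²(1+C_s²) = 0.0524²·(1+2.613) = 0.009920
Wq = λ·E[S²]/(2(1−ρ)) = 14.41·0.009920/(2·0.2449) = 0.29184 hr

Final: 0.29184 hr


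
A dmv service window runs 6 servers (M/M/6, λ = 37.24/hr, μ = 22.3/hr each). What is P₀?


a = λ/μ = 37.24/22.3 = 1.6700; ρ = a/c = 0.2783
Σ_{k=0}^{5} a^k/k! (terms k=0..5) = 1.00000 + 1.66996 + 1.39438 + 0.77618 + 0.32405 + 0.10823 = 5.27279
Tail: a^6/(6!(1−ρ)) = 21.68847/(720·0.7217) = 0.04174
P₀ = 1/(5.27279 + 0.04174) = 1/5.31453 = 0.188163

Final: 0.188163


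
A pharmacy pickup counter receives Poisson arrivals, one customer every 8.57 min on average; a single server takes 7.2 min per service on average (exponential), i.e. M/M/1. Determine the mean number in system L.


λ = 60/8.57 = 7.0012 /hr
μ = 60/7.2 = 8.3333 /hr
ρ = λ/μ = 7.0012/8.3333 = 0.8401
L = ρ/(1−ρ) = 0.8401/0.1599 = 5.2555

Final: 5.2555


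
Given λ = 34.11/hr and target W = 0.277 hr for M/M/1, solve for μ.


W = 1/(μ−λ) ⇒ μ − λ = 1/W = 1/0.277 = 3.6101
μ = λ + 1/W = 34.11 + 3.6101 = 37.7201 per hr

Final: 37.7201 /hr


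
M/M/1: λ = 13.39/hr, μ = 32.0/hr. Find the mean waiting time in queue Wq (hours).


ρ = 13.39/32.0 = 0.4184
Wq = ρ/(μ−λ) = 0.4184/(32.0 − 13.39) = 0.4184/18.61 = 0.02248 hr

Final: 0.02248 hr


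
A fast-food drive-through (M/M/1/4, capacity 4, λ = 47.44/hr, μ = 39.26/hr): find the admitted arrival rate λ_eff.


ρ = 1.2084; P_K = (1−ρ)ρ^4/(1−ρ^5) = 0.281826
λ_eff = λ(1 − P_K) = 47.44·(1 − 0.281826) = 47.44·0.718174 = 34.0702 /hr

Final: 34.0702 /hr


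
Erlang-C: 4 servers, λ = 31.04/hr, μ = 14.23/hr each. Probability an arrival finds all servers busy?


a = λ/μ = 2.1813; ρ = a/4 = 0.5453
P₀ = 0.106782 (from M/M/c formula)
C(c,a) = [a^c/(c!(1−ρ))]·P₀ = [22.63952/(24·0.4547)]·0.106782
= 2.07471·0.106782 = 0.221541

Final: 0.221541


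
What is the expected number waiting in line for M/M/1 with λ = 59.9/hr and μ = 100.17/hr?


ρ = 59.9/100.17 = 0.5980
Lq = ρ²/(1−ρ) = 0.3576/0.4020 = 0.8895

Final: 0.8895


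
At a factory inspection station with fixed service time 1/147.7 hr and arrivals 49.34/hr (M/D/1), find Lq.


ρ = 49.34/147.7 = 0.3341
M/D/1: Lq = ρ²/(2(1−ρ)) = 0.1116/(2·0.6659) = 0.08379

Final: 0.08379


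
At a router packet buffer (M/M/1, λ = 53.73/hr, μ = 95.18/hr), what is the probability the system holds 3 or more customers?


ρ = 53.73/95.18 = 0.5645
P(N ≥ n) = ρ^n = 0.5645^3 = 0.179893

Final: 0.179893


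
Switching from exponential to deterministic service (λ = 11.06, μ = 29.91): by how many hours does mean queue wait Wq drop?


ρ = 11.06/29.91 = 0.3698
Wq(M/M/1) = ρ/(μ−λ) = 0.3698/18.85 = 0.01962 hr
Wq(M/D/1) = ρ/(2(μ−λ)) = 0.009808 hr
Savings = 0.01962 − 0.009808 = 0.009808 hr

Final: 0.009808 hr


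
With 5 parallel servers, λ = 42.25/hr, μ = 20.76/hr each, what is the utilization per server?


ρ = λ/(cμ) = 42.25/(5·20.76) = 42.25/103.80 = 0.4070

Final: 0.4070


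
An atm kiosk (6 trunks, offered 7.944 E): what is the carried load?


B(6,7.944) = 0.386690 (Erlang-B)
Carried load = a(1 − B) = 7.944·(1 − 0.386690) = 7.944·0.613310 = 4.8721 E

Final: 4.8721 Erlangs


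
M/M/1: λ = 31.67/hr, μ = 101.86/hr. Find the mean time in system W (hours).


W = 1/(μ−λ) = 1/(101.86 − 31.67) = 1/70.19 = 0.01425 hr

Final: 0.01425 hr


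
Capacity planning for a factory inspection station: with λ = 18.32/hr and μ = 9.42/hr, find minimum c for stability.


Stability requires cμ > λ ⇔ c > λ/μ.
λ/μ = 18.32/9.42 = 1.9448
Minimum integer c = ⌊1.9448⌋ + 1 = 2
Check: 2·9.42 = 18.84 > 18.32, while 1·9.42 = 9.42 ≤ 18.32

Final: 2 servers


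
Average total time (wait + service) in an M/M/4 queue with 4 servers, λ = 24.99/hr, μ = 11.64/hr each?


a = 2.1469; ρ = 0.5367; P₀ = 0.110969
Lq = P₀·a^c·ρ/(c!(1−ρ)²) = 0.24565
Wq = Lq/λ = 0.24565/24.99 = 0.009830 hr
W = Wq + 1/μ = 0.009830 + 0.08591 = 0.09574 hr

Final: 0.09574 hr


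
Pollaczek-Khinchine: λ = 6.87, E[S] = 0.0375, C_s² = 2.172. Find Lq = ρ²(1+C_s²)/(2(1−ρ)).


ρ = λ·E[S] = 6.87·0.0375 = 0.2576
Lq = ρ²(1+C_s²)/(2(1−ρ)) = 0.06637·(1+2.172)/(2·0.7424)
= 0.06637·3.1720/1.4848 = 0.14179

Final: 0.14179


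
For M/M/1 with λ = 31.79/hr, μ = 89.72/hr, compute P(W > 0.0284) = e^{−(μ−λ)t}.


W ~ Exponential(μ−λ) for M/M/1.
μ − λ = 89.72 − 31.79 = 57.9300
P(W > t) = e^{−(μ−λ)t} = e^{−1.6452} = 0.192972

Final: 0.192972


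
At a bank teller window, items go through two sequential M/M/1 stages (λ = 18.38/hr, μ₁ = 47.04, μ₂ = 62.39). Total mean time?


Each node sees arrival rate λ = 18.38/hr (tandem ⇒ throughput preserved).
W₁ = 1/(μ₁−λ) = 1/(47.04−18.38) = 0.03489 hr
W₂ = 1/(μ₂−λ) = 1/(62.39−18.38) = 0.02272 hr
W_total = W₁ + W₂ = 0.03489 + 0.02272 = 0.05761 hr

Final: 0.05761 hr


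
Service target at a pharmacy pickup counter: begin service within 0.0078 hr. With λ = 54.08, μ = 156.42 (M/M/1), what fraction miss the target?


ρ = 54.08/156.42 = 0.3457
P(Wq > t) = ρ·e^{−(μ−λ)t} = 0.3457·e^{−0.7983}
= 0.3457·0.450115 = 0.155621

Final: 0.155621


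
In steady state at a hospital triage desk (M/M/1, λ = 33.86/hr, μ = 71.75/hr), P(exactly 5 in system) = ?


ρ = 33.86/71.75 = 0.4719
P_n = (1−ρ)·ρ^n = (1 − 0.4719)·0.4719^5 = 0.5281·0.023406 = 0.012360

Final: 0.012360


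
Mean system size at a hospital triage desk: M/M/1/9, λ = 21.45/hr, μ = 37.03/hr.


ρ = 21.45/37.03 = 0.5793
L = ρ[1 − (K+1)ρ^K + Kρ^(K+1)] / [(1−ρ)(1−ρ^(K+1))]
Numerator: 0.5793·(1 − 10·0.007343 + 9·0.004253) = 0.558900
Denominator: (0.4207)·(0.995747) = 0.418950
L = 0.558900/0.418950 = 1.3340

Final: 1.3340


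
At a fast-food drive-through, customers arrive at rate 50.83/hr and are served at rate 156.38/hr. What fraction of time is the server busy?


ρ = λ/μ = 50.83/156.38 = 0.3250

Final: 0.3250


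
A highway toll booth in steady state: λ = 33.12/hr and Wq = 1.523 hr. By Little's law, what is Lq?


Lq = λWq = 33.12·1.523 = 50.4418

Final: 50.4418


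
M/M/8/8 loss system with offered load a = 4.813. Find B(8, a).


B(c,a) = (a^c/c!) / Σ_{k=0}^{c} a^k/k!
a^8/8! = 7.141778
Σ terms (k=0..8): 1.00000 + 4.81300 + 11.58248 + 18.58217 + 22.35899 + 21.52276 + 17.26484 + 11.87081 + 7.14178 = 116.136843
B = 7.141778/116.136843 = 0.061495

Final: 0.061495


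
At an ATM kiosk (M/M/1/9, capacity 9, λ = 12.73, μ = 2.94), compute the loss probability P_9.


ρ = λ/μ = 12.73/2.94 = 4.3299
P_K = (1−ρ)ρ^K/(1−ρ^(K+1)) = (-3.3299·534970.284299)/(1 − 2316384.938477)
= -1781414.654178/-2316383.938477 = 0.769050

Final: 0.769050


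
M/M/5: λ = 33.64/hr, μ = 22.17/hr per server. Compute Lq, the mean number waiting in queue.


a = λ/μ = 1.5174; ρ = a/5 = 0.3035
P₀ = 0.218917
Lq = P₀·a^c·ρ / (c!·(1−ρ)²) = 0.218917·8.04362·0.3035/(120·0.48515)
= 0.009179

Final: 0.009179


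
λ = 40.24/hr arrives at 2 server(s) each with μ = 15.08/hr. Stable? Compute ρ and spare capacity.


Total capacity cμ = 2·15.08 = 30.16/hr
ρ = λ/(cμ) = 40.24/30.16 = 1.3342
Stable ⇔ ρ < 1: NO
Spare capacity = cμ − λ = 30.16 − 40.24 = -10.08/hr

Final: ρ = 1.3342; unstable; margin = -10.08/hr


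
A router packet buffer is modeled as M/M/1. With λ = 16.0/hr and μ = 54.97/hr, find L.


ρ = λ/μ = 16.0/54.97 = 0.2911
L = ρ/(1−ρ) = 0.2911/(1 − 0.2911) = 0.2911/0.7089 = 0.4106

Final: 0.4106


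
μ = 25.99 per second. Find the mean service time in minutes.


Mean service time = 1/μ = 1/25.99 second = 0.03848 second
In minutes: 0.03848 × 0.0166667 = 0.0006413 min

Final: 0.0006413 min


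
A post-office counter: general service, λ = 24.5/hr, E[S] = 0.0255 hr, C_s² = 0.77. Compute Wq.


ρ = λ·E[S] = 24.5·0.0255 = 0.6247
E[S²] = E[S]²(1+C_s²) = 0.0255²·(1+0.77) = 0.001151
Wq = λ·E[S²]/(2(1−ρ)) = 24.5·0.001151/(2·0.3753) = 0.03757 hr

Final: 0.03757 hr


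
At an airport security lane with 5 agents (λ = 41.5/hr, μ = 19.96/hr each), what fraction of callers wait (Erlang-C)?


a = λ/μ = 2.0792; ρ = a/5 = 0.4158
P₀ = 0.123892 (from M/M/c formula)
C(c,a) = [a^c/(c!(1−ρ))]·P₀ = [38.85418/(120·0.5842)]·0.123892
= 0.55427·0.123892 = 0.068669

Final: 0.068669


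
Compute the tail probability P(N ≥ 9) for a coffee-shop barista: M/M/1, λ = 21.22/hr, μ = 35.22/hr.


ρ = 21.22/35.22 = 0.6025
P(N ≥ n) = ρ^n = 0.6025^9 = 0.010462

Final: 0.010462


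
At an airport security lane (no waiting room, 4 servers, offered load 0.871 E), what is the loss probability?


B(c,a) = (a^c/c!) / Σ_{k=0}^{c} a^k/k!
a^4/4! = 0.023981
Σ terms (k=0..4): 1.00000 + 0.87100 + 0.37932 + 0.11013 + 0.02398 = 2.384431
B = 0.023981/2.384431 = 0.010057

Final: 0.010057


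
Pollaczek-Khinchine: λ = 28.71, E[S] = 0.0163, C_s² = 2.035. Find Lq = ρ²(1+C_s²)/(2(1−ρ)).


ρ = λ·E[S] = 28.71·0.0163 = 0.4680
Lq = ρ²(1+C_s²)/(2(1−ρ)) = 0.2190·(1+2.035)/(2·0.5320)
= 0.2190·3.0350/1.0641 = 0.62465

Final: 0.62465


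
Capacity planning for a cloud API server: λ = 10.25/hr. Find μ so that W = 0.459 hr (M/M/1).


W = 1/(μ−λ) ⇒ μ − λ = 1/W = 1/0.459 = 2.1786
μ = λ + 1/W = 10.25 + 2.1786 = 12.4286 per hr

Final: 12.4286 /hr


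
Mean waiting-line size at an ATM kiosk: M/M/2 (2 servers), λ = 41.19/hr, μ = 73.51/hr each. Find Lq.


a = λ/μ = 0.5603; ρ = a/2 = 0.2802
P₀ = 0.562297
Lq = P₀·a^c·ρ / (c!·(1−ρ)²) = 0.562297·0.31397·0.2802/(2·0.51816)
= 0.04773

Final: 0.04773


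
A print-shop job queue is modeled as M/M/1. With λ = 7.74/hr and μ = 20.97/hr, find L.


ρ = λ/μ = 7.74/20.97 = 0.3691
L = ρ/(1−ρ) = 0.3691/(1 − 0.3691) = 0.3691/0.6309 = 0.5850

Final: 0.5850


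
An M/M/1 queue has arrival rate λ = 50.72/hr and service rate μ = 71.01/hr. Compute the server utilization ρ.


ρ = λ/μ = 50.72/71.01 = 0.7143

Final: 0.7143


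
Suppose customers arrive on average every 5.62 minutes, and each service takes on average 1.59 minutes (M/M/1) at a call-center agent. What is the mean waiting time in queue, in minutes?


λ = 60/5.62 = 10.6762 /hr
μ = 60/1.59 = 37.7358 /hr
ρ = λ/μ = 10.6762/37.7358 = 0.2829
Wq = ρ/(μ−λ) = 0.2829/(37.7358−10.6762) = 0.01046 hr
In minutes: 0.01046·60 = 0.6273 min

Final: 0.6273 min


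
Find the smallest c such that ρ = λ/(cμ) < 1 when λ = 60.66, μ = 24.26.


Stability requires cμ > λ ⇔ c > λ/μ.
λ/μ = 60.66/24.26 = 2.5004
Minimum integer c = ⌊2.5004⌋ + 1 = 3
Check: 3·24.26 = 72.78 > 60.66, while 2·24.26 = 48.52 ≤ 60.66

Final: 3 servers


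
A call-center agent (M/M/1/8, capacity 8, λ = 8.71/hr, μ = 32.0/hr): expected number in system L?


ρ = 8.71/32.0 = 0.2722
L = ρ[1 − (K+1)ρ^K + Kρ^(K+1)] / [(1−ρ)(1−ρ^(K+1))]
Numerator: 0.2722·(1 − 9·0.00003013 + 8·0.000008200) = 0.272132
Denominator: (0.7278)·(0.999992) = 0.727807
L = 0.272132/0.727807 = 0.3739

Final: 0.3739


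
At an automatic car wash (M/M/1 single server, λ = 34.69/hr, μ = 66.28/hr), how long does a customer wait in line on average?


ρ = 34.69/66.28 = 0.5234
Wq = ρ/(μ−λ) = 0.5234/(66.28 − 34.69) = 0.5234/31.59 = 0.01657 hr

Final: 0.01657 hr


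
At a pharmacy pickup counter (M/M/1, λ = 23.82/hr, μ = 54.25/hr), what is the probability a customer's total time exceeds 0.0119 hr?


W ~ Exponential(μ−λ) for M/M/1.
μ − λ = 54.25 − 23.82 = 30.4300
P(W > t) = e^{−(μ−λ)t} = e^{−0.3621} = 0.696201

Final: 0.696201


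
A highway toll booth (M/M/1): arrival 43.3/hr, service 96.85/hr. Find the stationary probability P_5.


ρ = 43.3/96.85 = 0.4471
P_n = (1−ρ)·ρ^n = (1 − 0.4471)·0.4471^5 = 0.5529·0.017862 = 0.009876

Final: 0.009876


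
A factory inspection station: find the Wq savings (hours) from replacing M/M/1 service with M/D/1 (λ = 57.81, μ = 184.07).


ρ = 57.81/184.07 = 0.3141
Wq(M/M/1) = ρ/(μ−λ) = 0.3141/126.26 = 0.002487 hr
Wq(M/D/1) = ρ/(2(μ−λ)) = 0.001244 hr
Savings = 0.002487 − 0.001244 = 0.001244 hr

Final: 0.001244 hr


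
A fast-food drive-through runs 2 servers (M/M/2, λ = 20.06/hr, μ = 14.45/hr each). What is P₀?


a = λ/μ = 20.06/14.45 = 1.3882; ρ = a/c = 0.6941
Σ_{k=0}^{1} a^k/k! (terms k=0..1) = 1.00000 + 1.38824 = 2.38824
Tail: a^2/(2!(1−ρ)) = 1.92720/(2·0.3059) = 3.15023
P₀ = 1/(2.38824 + 3.15023) = 1/5.53846 = 0.180556

Final: 0.180556


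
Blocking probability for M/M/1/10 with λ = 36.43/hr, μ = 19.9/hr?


ρ = λ/μ = 36.43/19.9 = 1.8307
P_K = (1−ρ)ρ^K/(1−ρ^(K+1)) = (-0.8307·422.727935)/(1 − 773.868275)
= -351.140340/-772.868275 = 0.454334

Final: 0.454334


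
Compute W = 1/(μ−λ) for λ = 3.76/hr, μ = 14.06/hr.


W = 1/(μ−λ) = 1/(14.06 − 3.76) = 1/10.30 = 0.09709 hr

Final: 0.09709 hr


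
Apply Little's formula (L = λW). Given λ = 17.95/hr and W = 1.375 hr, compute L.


L = λW = 17.95·1.375 = 24.6812

Final: 24.6812


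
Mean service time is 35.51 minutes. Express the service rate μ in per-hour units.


μ = 1/(service time) in consistent units.
1 hour = 60 min, so μ = 60/35.51 = 1.6897 per hour

Final: 1.6897 /hr


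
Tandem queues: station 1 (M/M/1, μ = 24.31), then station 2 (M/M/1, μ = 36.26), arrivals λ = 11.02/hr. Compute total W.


Each node sees arrival rate λ = 11.02/hr (tandem ⇒ throughput preserved).
W₁ = 1/(μ₁−λ) = 1/(24.31−11.02) = 0.07524 hr
W₂ = 1/(μ₂−λ) = 1/(36.26−11.02) = 0.03962 hr
W_total = W₁ + W₂ = 0.07524 + 0.03962 = 0.11486 hr

Final: 0.11486 hr


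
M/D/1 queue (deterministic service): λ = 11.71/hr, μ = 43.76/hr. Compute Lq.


ρ = 11.71/43.76 = 0.2676
M/D/1: Lq = ρ²/(2(1−ρ)) = 0.07161/(2·0.7324) = 0.04889

Final: 0.04889


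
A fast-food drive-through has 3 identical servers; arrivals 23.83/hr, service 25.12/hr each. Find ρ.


ρ = λ/(cμ) = 23.83/(3·25.12) = 23.83/75.36 = 0.3162

Final: 0.3162


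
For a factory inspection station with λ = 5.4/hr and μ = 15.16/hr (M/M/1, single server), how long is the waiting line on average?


ρ = 5.4/15.16 = 0.3562
Lq = ρ²/(1−ρ) = 0.1269/0.6438 = 0.1971

Final: 0.1971


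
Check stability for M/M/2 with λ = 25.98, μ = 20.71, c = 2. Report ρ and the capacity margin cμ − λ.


Total capacity cμ = 2·20.71 = 41.42/hr
ρ = λ/(cμ) = 25.98/41.42 = 0.6272
Stable ⇔ ρ < 1: YES
Spare capacity = cμ − λ = 41.42 − 25.98 = 15.44/hr

Final: ρ = 0.6272; stable; margin = 15.44/hr


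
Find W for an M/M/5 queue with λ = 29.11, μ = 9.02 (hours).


a = 3.2273; ρ = 0.6455; P₀ = 0.035990
Lq = P₀·a^c·ρ/(c!(1−ρ)²) = 0.53914
Wq = Lq/λ = 0.53914/29.11 = 0.01852 hr
W = Wq + 1/μ = 0.01852 + 0.11086 = 0.12939 hr

Final: 0.12939 hr


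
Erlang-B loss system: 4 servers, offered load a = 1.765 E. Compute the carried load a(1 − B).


B(4,1.765) = 0.071652 (Erlang-B)
Carried load = a(1 − B) = 1.765·(1 − 0.071652) = 1.765·0.928348 = 1.6385 E

Final: 1.6385 Erlangs


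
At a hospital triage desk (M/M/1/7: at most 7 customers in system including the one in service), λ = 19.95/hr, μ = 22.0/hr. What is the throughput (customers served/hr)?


ρ = 0.9068; P_K = (1−ρ)ρ^7/(1−ρ^8) = 0.086572
λ_eff = λ(1 − P_K) = 19.95·(1 − 0.086572) = 19.95·0.913428 = 18.2229 /hr

Final: 18.2229 /hr


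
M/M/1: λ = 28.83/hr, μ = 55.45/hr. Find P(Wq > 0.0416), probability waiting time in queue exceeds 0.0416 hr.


ρ = 28.83/55.45 = 0.5199
P(Wq > t) = ρ·e^{−(μ−λ)t} = 0.5199·e^{−1.1074}
= 0.5199·0.330420 = 0.171794

Final: 0.171794


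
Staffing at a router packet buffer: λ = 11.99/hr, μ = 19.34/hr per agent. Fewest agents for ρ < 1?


Stability requires cμ > λ ⇔ c > λ/μ.
λ/μ = 11.99/19.34 = 0.6200
Minimum integer c = ⌊0.6200⌋ + 1 = 1
Check: 1·19.34 = 19.34 > 11.99, while 0·19.34 = 0.00 ≤ 11.99

Final: 1 servers


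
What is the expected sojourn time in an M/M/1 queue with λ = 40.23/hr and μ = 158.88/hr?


W = 1/(μ−λ) = 1/(158.88 − 40.23) = 1/118.65 = 0.008428 hr

Final: 0.008428 hr


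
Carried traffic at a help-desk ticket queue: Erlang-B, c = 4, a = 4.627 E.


B(4,4.627) = 0.367696 (Erlang-B)
Carried load = a(1 − B) = 4.627·(1 − 0.367696) = 4.627·0.632304 = 2.9257 E

Final: 2.9257 Erlangs


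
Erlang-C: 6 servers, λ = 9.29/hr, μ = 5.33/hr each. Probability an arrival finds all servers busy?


a = λ/μ = 1.7430; ρ = a/6 = 0.2905
P₀ = 0.174889 (from M/M/c formula)
C(c,a) = [a^c/(c!(1−ρ))]·P₀ = [28.03697/(720·0.7095)]·0.174889
= 0.05488·0.174889 = 0.009599

Final: 0.009599


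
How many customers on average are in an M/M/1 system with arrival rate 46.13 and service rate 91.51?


ρ = λ/μ = 46.13/91.51 = 0.5041
L = ρ/(1−ρ) = 0.5041/(1 − 0.5041) = 0.5041/0.4959 = 1.0165

Final: 1.0165


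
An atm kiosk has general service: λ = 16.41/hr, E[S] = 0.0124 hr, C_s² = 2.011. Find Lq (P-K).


ρ = λ·E[S] = 16.41·0.0124 = 0.2035
Lq = ρ²(1+C_s²)/(2(1−ρ)) = 0.04141·(1+2.011)/(2·0.7965)
= 0.04141·3.0110/1.5930 = 0.07826

Final: 0.07826


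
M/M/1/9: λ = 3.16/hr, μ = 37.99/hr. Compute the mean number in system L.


ρ = 3.16/37.99 = 0.08318
L = ρ[1 − (K+1)ρ^K + Kρ^(K+1)] / [(1−ρ)(1−ρ^(K+1))]
Numerator: 0.08318·(1 − 10·1.906e-10 + 9·1.586e-11) = 0.083180
Denominator: (0.9168)·(1.000000) = 0.916820
L = 0.083180/0.916820 = 0.09073

Final: 0.09073
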